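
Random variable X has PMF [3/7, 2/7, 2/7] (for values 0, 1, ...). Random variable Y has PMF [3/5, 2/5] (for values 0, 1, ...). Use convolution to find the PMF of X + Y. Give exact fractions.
P(X+Y=k) = Σ_i P(X=i)·P(Y=k-i) — a convolution of [3/7, 2/7, 2/7] and [3/5, 2/5]. P(X+Y=0) = (3/7)×(3/5) = 9/35; P(X+Y=1) = (3/7)×(2/5) + (2/7)×(3/5) = 6/35 + 6/35 = 12/35; P(X+Y=2) = (2/7)×(2/5) + (2/7)×(3/5) = 4/35 + 6/35 = 2/7; P(X+Y=3) = (2/7)×(2/5) = 4/35. PMF: [9/35, 12/35, 2/7, 4/35] (sums to 1 ✓)

[9/35, 12/35, 2/7, 4/35]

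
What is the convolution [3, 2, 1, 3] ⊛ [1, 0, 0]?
y[0] = 3×1 = 3; y[1] = 3×0 + 2×1 = 2; y[2] = 3×0 + 2×0 + 1×1 = 1; y[3] = 2×0 + 1×0 + 3×1 = 3; y[4] = 1×0 + 3×0 = 0; y[5] = 3×0 = 0

[3, 2, 1, 3, 0, 0]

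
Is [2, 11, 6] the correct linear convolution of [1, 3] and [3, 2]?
Recompute linear convolution of [1, 3] and [3, 2]: y[0] = 1×3 = 3; y[1] = 1×2 + 3×3 = 11; y[2] = 3×2 = 6 → [3, 11, 6]. Compare to given [2, 11, 6]: they differ at index 0: given 2, correct 3, so answer: No

No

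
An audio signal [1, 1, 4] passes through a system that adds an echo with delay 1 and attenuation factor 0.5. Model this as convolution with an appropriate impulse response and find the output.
Direct-path + delayed-attenuated-path model → impulse response h = [1, 0.5] (1 at lag 0, 0.5 at lag 1). Output y[n] = x[n] + 0.5·x[n - 1] (with x[n] = 0 outside 0..2): y[0] = 1 + 0.5×0 = 1; y[1] = 1 + 0.5×1 = 1.5; y[2] = 4 + 0.5×1 = 4.5; y[3] = 0 + 0.5×4 = 2.0. So y = [1, 1.5, 4.5, 2.0]

[1, 1.5, 4.5, 2.0]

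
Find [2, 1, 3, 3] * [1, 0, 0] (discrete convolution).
y[0] = 2×1 = 2; y[1] = 2×0 + 1×1 = 1; y[2] = 2×0 + 1×0 + 3×1 = 3; y[3] = 1×0 + 3×0 + 3×1 = 3; y[4] = 3×0 + 3×0 = 0; y[5] = 3×0 = 0

[2, 1, 3, 3, 0, 0]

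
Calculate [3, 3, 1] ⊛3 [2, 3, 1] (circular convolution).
Use y[k] = Σ_j a[j]·b[(k-j) mod 3]. y[0] = 3×2 + 3×1 + 1×3 = 12; y[1] = 3×3 + 3×2 + 1×1 = 16; y[2] = 3×1 + 3×3 + 1×2 = 14. Result: [12, 16, 14]

[12, 16, 14]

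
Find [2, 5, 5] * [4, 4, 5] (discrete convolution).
y[0] = 2×4 = 8; y[1] = 2×4 + 5×4 = 28; y[2] = 2×5 + 5×4 + 5×4 = 50; y[3] = 5×5 + 5×4 = 45; y[4] = 5×5 = 25

[8, 28, 50, 45, 25]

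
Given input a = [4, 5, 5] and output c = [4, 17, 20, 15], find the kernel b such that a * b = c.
Output length 4 = len(a) + len(b) - 1 ⇒ len(b) = 2. Solve b forward using b[k] = (c[k] - Σ_{i≥1} a[i]·b[k-i]) / a[0]: b[0] = c[0] / a[0] = 4 / 4 = 1; b[1] = (c[1] - 5×1) / a[0] = (17 - 5×1) / 4 = 3. So b = [1, 3]. Forward-check [4, 5, 5] * [1, 3]: c[0] = 4×1 = 4; c[1] = 4×3 + 5×1 = 17; c[2] = 5×3 + 5×1 = 20; c[3] = 5×3 = 15 → [4, 17, 20, 15] ✓

[1, 3]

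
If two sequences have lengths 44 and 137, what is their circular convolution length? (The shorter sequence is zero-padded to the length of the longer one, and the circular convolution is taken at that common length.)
Circular convolution (zero-padding the shorter input) has length max(m, n) = max(44, 137) = 137

137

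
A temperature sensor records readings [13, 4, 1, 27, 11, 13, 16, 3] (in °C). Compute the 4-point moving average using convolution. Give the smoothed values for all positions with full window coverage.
4-point moving average kernel = [1, 1, 1, 1]. Apply in 'valid' mode (full window coverage): avg[0] = (13 + 4 + 1 + 27) / 4 = 11.25; avg[1] = (4 + 1 + 27 + 11) / 4 = 10.75; avg[2] = (1 + 27 + 11 + 13) / 4 = 13.0; avg[3] = (27 + 11 + 13 + 16) / 4 = 16.75; avg[4] = (11 + 13 + 16 + 3) / 4 = 10.75. Smoothed values: [11.25, 10.75, 13.0, 16.75, 10.75]

[11.25, 10.75, 13.0, 16.75, 10.75]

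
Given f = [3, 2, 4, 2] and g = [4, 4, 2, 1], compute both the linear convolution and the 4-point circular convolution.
Linear: y_lin[0] = 3×4 = 12; y_lin[1] = 3×4 + 2×4 = 20; y_lin[2] = 3×2 + 2×4 + 4×4 = 30; y_lin[3] = 3×1 + 2×2 + 4×4 + 2×4 = 31; y_lin[4] = 2×1 + 4×2 + 2×4 = 18; y_lin[5] = 4×1 + 2×2 = 8; y_lin[6] = 2×1 = 2 → [12, 20, 30, 31, 18, 8, 2]. Circular (length 4): y[0] = 3×4 + 2×1 + 4×2 + 2×4 = 30; y[1] = 3×4 + 2×4 + 4×1 + 2×2 = 28; y[2] = 3×2 + 2×4 + 4×4 + 2×1 = 32; y[3] = 3×1 + 2×2 + 4×4 + 2×4 = 31 → [30, 28, 32, 31]

Linear: [12, 20, 30, 31, 18, 8, 2], Circular: [30, 28, 32, 31]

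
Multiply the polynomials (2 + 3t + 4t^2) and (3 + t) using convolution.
Ascending coefficients: a = [2, 3, 4], b = [3, 1]. c[0] = 2×3 = 6; c[1] = 2×1 + 3×3 = 11; c[2] = 3×1 + 4×3 = 15; c[3] = 4×1 = 4. Result coefficients: [6, 11, 15, 4] → 6 + 11t + 15t^2 + 4t^3

6 + 11t + 15t^2 + 4t^3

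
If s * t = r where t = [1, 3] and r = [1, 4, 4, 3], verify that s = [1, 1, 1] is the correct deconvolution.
Forward-compute [1, 1, 1] * [1, 3]: r[0] = 1×1 = 1; r[1] = 1×3 + 1×1 = 4; r[2] = 1×3 + 1×1 = 4; r[3] = 1×3 = 3 → [1, 4, 4, 3]. Matches given r = [1, 4, 4, 3], so verified.

Verified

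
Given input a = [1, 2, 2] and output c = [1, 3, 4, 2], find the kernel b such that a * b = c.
Output length 4 = len(a) + len(b) - 1 ⇒ len(b) = 2. Solve b forward using b[k] = (c[k] - Σ_{i≥1} a[i]·b[k-i]) / a[0]: b[0] = c[0] / a[0] = 1 / 1 = 1; b[1] = (c[1] - 2×1) / a[0] = (3 - 2×1) / 1 = 1. So b = [1, 1]. Forward-check [1, 2, 2] * [1, 1]: c[0] = 1×1 = 1; c[1] = 1×1 + 2×1 = 3; c[2] = 2×1 + 2×1 = 4; c[3] = 2×1 = 2 → [1, 3, 4, 2] ✓

[1, 1]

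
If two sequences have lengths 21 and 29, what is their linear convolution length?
Linear/full convolution length: m + n - 1 = 21 + 29 - 1 = 49

49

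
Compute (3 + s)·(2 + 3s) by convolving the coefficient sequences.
Ascending coefficients: a = [3, 1], b = [2, 3]. c[0] = 3×2 = 6; c[1] = 3×3 + 1×2 = 11; c[2] = 1×3 = 3. Result coefficients: [6, 11, 3] → 6 + 11s + 3s^2

6 + 11s + 3s^2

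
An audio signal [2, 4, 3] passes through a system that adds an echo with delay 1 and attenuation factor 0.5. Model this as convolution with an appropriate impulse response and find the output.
Direct-path + delayed-attenuated-path model → impulse response h = [1, 0.5] (1 at lag 0, 0.5 at lag 1). Output y[n] = x[n] + 0.5·x[n - 1] (with x[n] = 0 outside 0..2): y[0] = 2 + 0.5×0 = 2; y[1] = 4 + 0.5×2 = 5.0; y[2] = 3 + 0.5×4 = 5.0; y[3] = 0 + 0.5×3 = 1.5. So y = [2, 5.0, 5.0, 1.5]

[2, 5.0, 5.0, 1.5]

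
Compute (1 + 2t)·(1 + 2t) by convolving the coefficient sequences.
Ascending coefficients: a = [1, 2], b = [1, 2]. c[0] = 1×1 = 1; c[1] = 1×2 + 2×1 = 4; c[2] = 2×2 = 4. Result coefficients: [1, 4, 4] → 1 + 4t + 4t^2

1 + 4t + 4t^2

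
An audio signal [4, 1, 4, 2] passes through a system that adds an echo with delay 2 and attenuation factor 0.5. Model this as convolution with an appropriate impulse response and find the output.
Direct-path + delayed-attenuated-path model → impulse response h = [1, 0, 0.5] (1 at lag 0, 0.5 at lag 2). Output y[n] = x[n] + 0.5·x[n - 2] (with x[n] = 0 outside 0..3): y[0] = 4 + 0.5×0 = 4; y[1] = 1 + 0.5×0 = 1; y[2] = 4 + 0.5×4 = 6.0; y[3] = 2 + 0.5×1 = 2.5; y[4] = 0 + 0.5×4 = 2.0; y[5] = 0 + 0.5×2 = 1.0. So y = [4, 1, 6.0, 2.5, 2.0, 1.0]

[4, 1, 6.0, 2.5, 2.0, 1.0]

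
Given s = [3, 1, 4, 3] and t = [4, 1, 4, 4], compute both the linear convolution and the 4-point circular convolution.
Linear: y_lin[0] = 3×4 = 12; y_lin[1] = 3×1 + 1×4 = 7; y_lin[2] = 3×4 + 1×1 + 4×4 = 29; y_lin[3] = 3×4 + 1×4 + 4×1 + 3×4 = 32; y_lin[4] = 1×4 + 4×4 + 3×1 = 23; y_lin[5] = 4×4 + 3×4 = 28; y_lin[6] = 3×4 = 12 → [12, 7, 29, 32, 23, 28, 12]. Circular (length 4): y[0] = 3×4 + 1×4 + 4×4 + 3×1 = 35; y[1] = 3×1 + 1×4 + 4×4 + 3×4 = 35; y[2] = 3×4 + 1×1 + 4×4 + 3×4 = 41; y[3] = 3×4 + 1×4 + 4×1 + 3×4 = 32 → [35, 35, 41, 32]

Linear: [12, 7, 29, 32, 23, 28, 12], Circular: [35, 35, 41, 32]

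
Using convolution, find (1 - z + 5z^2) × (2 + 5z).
Ascending coefficients: a = [1, -1, 5], b = [2, 5]. c[0] = 1×2 = 2; c[1] = 1×5 + -1×2 = 3; c[2] = -1×5 + 5×2 = 5; c[3] = 5×5 = 25. Result coefficients: [2, 3, 5, 25] → 2 + 3z + 5z^2 + 25z^3

2 + 3z + 5z^2 + 25z^3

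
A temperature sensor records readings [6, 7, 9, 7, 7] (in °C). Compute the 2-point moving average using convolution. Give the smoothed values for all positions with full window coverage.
2-point moving average kernel = [1, 1]. Apply in 'valid' mode (full window coverage): avg[0] = (6 + 7) / 2 = 6.5; avg[1] = (7 + 9) / 2 = 8.0; avg[2] = (9 + 7) / 2 = 8.0; avg[3] = (7 + 7) / 2 = 7.0. Smoothed values: [6.5, 8.0, 8.0, 7.0]

[6.5, 8.0, 8.0, 7.0]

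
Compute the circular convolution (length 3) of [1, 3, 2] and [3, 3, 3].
Use y[k] = Σ_j f[j]·g[(k-j) mod 3]. y[0] = 1×3 + 3×3 + 2×3 = 18; y[1] = 1×3 + 3×3 + 2×3 = 18; y[2] = 1×3 + 3×3 + 2×3 = 18. Result: [18, 18, 18]

[18, 18, 18]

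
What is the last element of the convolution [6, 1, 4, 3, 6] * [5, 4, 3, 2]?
Use y[k] = Σ_i a[i]·b[k-i] at k=7. y[7] = 6×2 = 12

12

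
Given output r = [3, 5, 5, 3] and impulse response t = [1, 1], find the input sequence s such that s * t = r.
Deconvolve r=[3, 5, 5, 3] by t=[1, 1]. Since t[0]=1, solve forward: s[0] = r[0] / 1 = 3; s[1] = (r[1] - 3×1) / 1 = 2; s[2] = (r[2] - 2×1) / 1 = 3. So s = [3, 2, 3]. Check by forward convolution: r[0] = 3×1 = 3; r[1] = 3×1 + 2×1 = 5; r[2] = 2×1 + 3×1 = 5; r[3] = 3×1 = 3

[3, 2, 3]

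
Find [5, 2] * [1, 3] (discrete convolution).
y[0] = 5×1 = 5; y[1] = 5×3 + 2×1 = 17; y[2] = 2×3 = 6

[5, 17, 6]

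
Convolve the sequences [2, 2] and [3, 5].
y[0] = 2×3 = 6; y[1] = 2×5 + 2×3 = 16; y[2] = 2×5 = 10

[6, 16, 10]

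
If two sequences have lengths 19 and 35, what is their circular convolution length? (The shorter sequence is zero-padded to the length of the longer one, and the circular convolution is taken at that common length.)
Circular convolution (zero-padding the shorter input) has length max(m, n) = max(19, 35) = 35

35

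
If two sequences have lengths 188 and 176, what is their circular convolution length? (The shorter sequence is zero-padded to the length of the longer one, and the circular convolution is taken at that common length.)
Circular convolution (zero-padding the shorter input) has length max(m, n) = max(188, 176) = 188

188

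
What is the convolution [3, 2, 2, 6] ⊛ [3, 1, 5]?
y[0] = 3×3 = 9; y[1] = 3×1 + 2×3 = 9; y[2] = 3×5 + 2×1 + 2×3 = 23; y[3] = 2×5 + 2×1 + 6×3 = 30; y[4] = 2×5 + 6×1 = 16; y[5] = 6×5 = 30

[9, 9, 23, 30, 16, 30]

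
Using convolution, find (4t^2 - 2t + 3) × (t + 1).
Ascending coefficients: a = [3, -2, 4], b = [1, 1]. c[0] = 3×1 = 3; c[1] = 3×1 + -2×1 = 1; c[2] = -2×1 + 4×1 = 2; c[3] = 4×1 = 4. Result coefficients: [3, 1, 2, 4] → 4t^3 + 2t^2 + t + 3

4t^3 + 2t^2 + t + 3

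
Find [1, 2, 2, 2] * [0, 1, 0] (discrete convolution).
y[0] = 1×0 = 0; y[1] = 1×1 + 2×0 = 1; y[2] = 1×0 + 2×1 + 2×0 = 2; y[3] = 2×0 + 2×1 + 2×0 = 2; y[4] = 2×0 + 2×1 = 2; y[5] = 2×0 = 0

[0, 1, 2, 2, 2, 0]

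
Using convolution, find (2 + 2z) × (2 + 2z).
Ascending coefficients: a = [2, 2], b = [2, 2]. c[0] = 2×2 = 4; c[1] = 2×2 + 2×2 = 8; c[2] = 2×2 = 4. Result coefficients: [4, 8, 4] → 4 + 8z + 4z^2

4 + 8z + 4z^2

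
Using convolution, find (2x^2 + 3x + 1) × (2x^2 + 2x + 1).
Ascending coefficients: a = [1, 3, 2], b = [1, 2, 2]. c[0] = 1×1 = 1; c[1] = 1×2 + 3×1 = 5; c[2] = 1×2 + 3×2 + 2×1 = 10; c[3] = 3×2 + 2×2 = 10; c[4] = 2×2 = 4. Result coefficients: [1, 5, 10, 10, 4] → 4x^4 + 10x^3 + 10x^2 + 5x + 1

4x^4 + 10x^3 + 10x^2 + 5x + 1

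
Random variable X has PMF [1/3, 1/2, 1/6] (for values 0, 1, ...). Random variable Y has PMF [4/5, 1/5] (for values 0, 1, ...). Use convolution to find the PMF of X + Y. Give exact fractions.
P(X+Y=k) = Σ_i P(X=i)·P(Y=k-i) — a convolution of [1/3, 1/2, 1/6] and [4/5, 1/5]. P(X+Y=0) = (1/3)×(4/5) = 4/15; P(X+Y=1) = (1/3)×(1/5) + (1/2)×(4/5) = 1/15 + 2/5 = 7/15; P(X+Y=2) = (1/2)×(1/5) + (1/6)×(4/5) = 1/10 + 2/15 = 7/30; P(X+Y=3) = (1/6)×(1/5) = 1/30. PMF: [4/15, 7/15, 7/30, 1/30] (sums to 1 ✓)

[4/15, 7/15, 7/30, 1/30]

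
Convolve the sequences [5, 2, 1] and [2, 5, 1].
y[0] = 5×2 = 10; y[1] = 5×5 + 2×2 = 29; y[2] = 5×1 + 2×5 + 1×2 = 17; y[3] = 2×1 + 1×5 = 7; y[4] = 1×1 = 1

[10, 29, 17, 7, 1]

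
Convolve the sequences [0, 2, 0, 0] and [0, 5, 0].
y[0] = 0×0 = 0; y[1] = 0×5 + 2×0 = 0; y[2] = 0×0 + 2×5 + 0×0 = 10; y[3] = 2×0 + 0×5 + 0×0 = 0; y[4] = 0×0 + 0×5 = 0; y[5] = 0×0 = 0

[0, 0, 10, 0, 0, 0]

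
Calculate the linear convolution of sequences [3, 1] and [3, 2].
y[0] = 3×3 = 9; y[1] = 3×2 + 1×3 = 9; y[2] = 1×2 = 2

[9, 9, 2]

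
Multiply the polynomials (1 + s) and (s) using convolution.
Ascending coefficients: a = [1, 1], b = [0, 1]. c[0] = 1×0 = 0; c[1] = 1×1 + 1×0 = 1; c[2] = 1×1 = 1. Result coefficients: [0, 1, 1] → s + s^2

s + s^2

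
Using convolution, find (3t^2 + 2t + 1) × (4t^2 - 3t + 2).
Ascending coefficients: a = [1, 2, 3], b = [2, -3, 4]. c[0] = 1×2 = 2; c[1] = 1×-3 + 2×2 = 1; c[2] = 1×4 + 2×-3 + 3×2 = 4; c[3] = 2×4 + 3×-3 = -1; c[4] = 3×4 = 12. Result coefficients: [2, 1, 4, -1, 12] → 12t^4 - t^3 + 4t^2 + t + 2

12t^4 - t^3 + 4t^2 + t + 2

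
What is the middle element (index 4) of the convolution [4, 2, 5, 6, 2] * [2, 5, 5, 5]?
Use y[k] = Σ_i a[i]·b[k-i] at k=4. y[4] = 2×5 + 5×5 + 6×5 + 2×2 = 69

69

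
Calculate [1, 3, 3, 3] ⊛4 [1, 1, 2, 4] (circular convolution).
Use y[k] = Σ_j a[j]·b[(k-j) mod 4]. y[0] = 1×1 + 3×4 + 3×2 + 3×1 = 22; y[1] = 1×1 + 3×1 + 3×4 + 3×2 = 22; y[2] = 1×2 + 3×1 + 3×1 + 3×4 = 20; y[3] = 1×4 + 3×2 + 3×1 + 3×1 = 16. Result: [22, 22, 20, 16]

[22, 22, 20, 16]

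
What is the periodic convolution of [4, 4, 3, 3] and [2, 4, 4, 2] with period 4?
Use y[k] = Σ_j f[j]·g[(k-j) mod 4]. y[0] = 4×2 + 4×2 + 3×4 + 3×4 = 40; y[1] = 4×4 + 4×2 + 3×2 + 3×4 = 42; y[2] = 4×4 + 4×4 + 3×2 + 3×2 = 44; y[3] = 4×2 + 4×4 + 3×4 + 3×2 = 42. Result: [40, 42, 44, 42]

[40, 42, 44, 42]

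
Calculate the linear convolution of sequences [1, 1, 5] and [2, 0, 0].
y[0] = 1×2 = 2; y[1] = 1×0 + 1×2 = 2; y[2] = 1×0 + 1×0 + 5×2 = 10; y[3] = 1×0 + 5×0 = 0; y[4] = 5×0 = 0

[2, 2, 10, 0, 0]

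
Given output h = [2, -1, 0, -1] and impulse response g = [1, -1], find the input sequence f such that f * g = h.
Deconvolve h=[2, -1, 0, -1] by g=[1, -1]. Since g[0]=1, solve forward: f[0] = h[0] / 1 = 2; f[1] = (h[1] - 2×-1) / 1 = 1; f[2] = (h[2] - 1×-1) / 1 = 1. So f = [2, 1, 1]. Check by forward convolution: h[0] = 2×1 = 2; h[1] = 2×-1 + 1×1 = -1; h[2] = 1×-1 + 1×1 = 0; h[3] = 1×-1 = -1

[2, 1, 1]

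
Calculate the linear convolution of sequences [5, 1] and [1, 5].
y[0] = 5×1 = 5; y[1] = 5×5 + 1×1 = 26; y[2] = 1×5 = 5

[5, 26, 5]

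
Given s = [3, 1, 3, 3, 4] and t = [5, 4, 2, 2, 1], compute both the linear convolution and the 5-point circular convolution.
Linear: y_lin[0] = 3×5 = 15; y_lin[1] = 3×4 + 1×5 = 17; y_lin[2] = 3×2 + 1×4 + 3×5 = 25; y_lin[3] = 3×2 + 1×2 + 3×4 + 3×5 = 35; y_lin[4] = 3×1 + 1×2 + 3×2 + 3×4 + 4×5 = 43; y_lin[5] = 1×1 + 3×2 + 3×2 + 4×4 = 29; y_lin[6] = 3×1 + 3×2 + 4×2 = 17; y_lin[7] = 3×1 + 4×2 = 11; y_lin[8] = 4×1 = 4 → [15, 17, 25, 35, 43, 29, 17, 11, 4]. Circular (length 5): y[0] = 3×5 + 1×1 + 3×2 + 3×2 + 4×4 = 44; y[1] = 3×4 + 1×5 + 3×1 + 3×2 + 4×2 = 34; y[2] = 3×2 + 1×4 + 3×5 + 3×1 + 4×2 = 36; y[3] = 3×2 + 1×2 + 3×4 + 3×5 + 4×1 = 39; y[4] = 3×1 + 1×2 + 3×2 + 3×4 + 4×5 = 43 → [44, 34, 36, 39, 43]

Linear: [15, 17, 25, 35, 43, 29, 17, 11, 4], Circular: [44, 34, 36, 39, 43]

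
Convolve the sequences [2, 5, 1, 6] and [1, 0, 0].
y[0] = 2×1 = 2; y[1] = 2×0 + 5×1 = 5; y[2] = 2×0 + 5×0 + 1×1 = 1; y[3] = 5×0 + 1×0 + 6×1 = 6; y[4] = 1×0 + 6×0 = 0; y[5] = 6×0 = 0

[2, 5, 1, 6, 0, 0]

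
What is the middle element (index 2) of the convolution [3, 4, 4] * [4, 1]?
Use y[k] = Σ_i a[i]·b[k-i] at k=2. y[2] = 4×1 + 4×4 = 20

20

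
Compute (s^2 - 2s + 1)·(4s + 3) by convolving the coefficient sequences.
Ascending coefficients: a = [1, -2, 1], b = [3, 4]. c[0] = 1×3 = 3; c[1] = 1×4 + -2×3 = -2; c[2] = -2×4 + 1×3 = -5; c[3] = 1×4 = 4. Result coefficients: [3, -2, -5, 4] → 4s^3 - 5s^2 - 2s + 3

4s^3 - 5s^2 - 2s + 3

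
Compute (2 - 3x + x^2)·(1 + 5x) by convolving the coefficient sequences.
Ascending coefficients: a = [2, -3, 1], b = [1, 5]. c[0] = 2×1 = 2; c[1] = 2×5 + -3×1 = 7; c[2] = -3×5 + 1×1 = -14; c[3] = 1×5 = 5. Result coefficients: [2, 7, -14, 5] → 2 + 7x - 14x^2 + 5x^3

2 + 7x - 14x^2 + 5x^3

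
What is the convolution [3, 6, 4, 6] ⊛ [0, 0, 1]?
y[0] = 3×0 = 0; y[1] = 3×0 + 6×0 = 0; y[2] = 3×1 + 6×0 + 4×0 = 3; y[3] = 6×1 + 4×0 + 6×0 = 6; y[4] = 4×1 + 6×0 = 4; y[5] = 6×1 = 6

[0, 0, 3, 6, 4, 6]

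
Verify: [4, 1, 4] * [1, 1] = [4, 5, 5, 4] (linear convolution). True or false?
Recompute linear convolution of [4, 1, 4] and [1, 1]: y[0] = 4×1 = 4; y[1] = 4×1 + 1×1 = 5; y[2] = 1×1 + 4×1 = 5; y[3] = 4×1 = 4 → [4, 5, 5, 4]. Given [4, 5, 5, 4] matches, so answer: Yes

Yes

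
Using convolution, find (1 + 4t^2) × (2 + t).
Ascending coefficients: a = [1, 0, 4], b = [2, 1]. c[0] = 1×2 = 2; c[1] = 1×1 + 0×2 = 1; c[2] = 0×1 + 4×2 = 8; c[3] = 4×1 = 4. Result coefficients: [2, 1, 8, 4] → 2 + t + 8t^2 + 4t^3

2 + t + 8t^2 + 4t^3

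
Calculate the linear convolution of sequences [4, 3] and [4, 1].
y[0] = 4×4 = 16; y[1] = 4×1 + 3×4 = 16; y[2] = 3×1 = 3

[16, 16, 3]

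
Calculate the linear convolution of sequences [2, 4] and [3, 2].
y[0] = 2×3 = 6; y[1] = 2×2 + 4×3 = 16; y[2] = 4×2 = 8

[6, 16, 8]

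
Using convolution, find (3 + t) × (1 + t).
Ascending coefficients: a = [3, 1], b = [1, 1]. c[0] = 3×1 = 3; c[1] = 3×1 + 1×1 = 4; c[2] = 1×1 = 1. Result coefficients: [3, 4, 1] → 3 + 4t + t^2

3 + 4t + t^2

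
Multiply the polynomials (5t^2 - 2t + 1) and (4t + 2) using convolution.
Ascending coefficients: a = [1, -2, 5], b = [2, 4]. c[0] = 1×2 = 2; c[1] = 1×4 + -2×2 = 0; c[2] = -2×4 + 5×2 = 2; c[3] = 5×4 = 20. Result coefficients: [2, 0, 2, 20] → 20t^3 + 2t^2 + 2

20t^3 + 2t^2 + 2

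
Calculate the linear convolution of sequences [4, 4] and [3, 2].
y[0] = 4×3 = 12; y[1] = 4×2 + 4×3 = 20; y[2] = 4×2 = 8

[12, 20, 8]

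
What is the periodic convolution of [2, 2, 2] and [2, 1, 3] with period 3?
Use y[k] = Σ_j u[j]·v[(k-j) mod 3]. y[0] = 2×2 + 2×3 + 2×1 = 12; y[1] = 2×1 + 2×2 + 2×3 = 12; y[2] = 2×3 + 2×1 + 2×2 = 12. Result: [12, 12, 12]

[12, 12, 12]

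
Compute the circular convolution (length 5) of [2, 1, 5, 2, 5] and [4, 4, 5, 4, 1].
Use y[k] = Σ_j f[j]·g[(k-j) mod 5]. y[0] = 2×4 + 1×1 + 5×4 + 2×5 + 5×4 = 59; y[1] = 2×4 + 1×4 + 5×1 + 2×4 + 5×5 = 50; y[2] = 2×5 + 1×4 + 5×4 + 2×1 + 5×4 = 56; y[3] = 2×4 + 1×5 + 5×4 + 2×4 + 5×1 = 46; y[4] = 2×1 + 1×4 + 5×5 + 2×4 + 5×4 = 59. Result: [59, 50, 56, 46, 59]

[59, 50, 56, 46, 59]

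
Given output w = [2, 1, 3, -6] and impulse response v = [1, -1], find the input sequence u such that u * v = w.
Deconvolve w=[2, 1, 3, -6] by v=[1, -1]. Since v[0]=1, solve forward: u[0] = w[0] / 1 = 2; u[1] = (w[1] - 2×-1) / 1 = 3; u[2] = (w[2] - 3×-1) / 1 = 6. So u = [2, 3, 6]. Check by forward convolution: w[0] = 2×1 = 2; w[1] = 2×-1 + 3×1 = 1; w[2] = 3×-1 + 6×1 = 3; w[3] = 6×-1 = -6

[2, 3, 6]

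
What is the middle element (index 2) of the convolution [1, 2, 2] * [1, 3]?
Use y[k] = Σ_i a[i]·b[k-i] at k=2. y[2] = 2×3 + 2×1 = 8

8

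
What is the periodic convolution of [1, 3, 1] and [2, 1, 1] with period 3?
Use y[k] = Σ_j f[j]·g[(k-j) mod 3]. y[0] = 1×2 + 3×1 + 1×1 = 6; y[1] = 1×1 + 3×2 + 1×1 = 8; y[2] = 1×1 + 3×1 + 1×2 = 6. Result: [6, 8, 6]

[6, 8, 6]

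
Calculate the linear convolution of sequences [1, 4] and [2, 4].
y[0] = 1×2 = 2; y[1] = 1×4 + 4×2 = 12; y[2] = 4×4 = 16

[2, 12, 16]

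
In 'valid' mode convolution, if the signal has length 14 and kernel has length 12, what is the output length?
'Valid' mode counts only positions where the kernel fully overlaps the signal: m - n + 1 = 14 - 12 + 1 = 3

3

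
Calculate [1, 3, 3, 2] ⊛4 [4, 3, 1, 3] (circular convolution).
Use y[k] = Σ_j x[j]·h[(k-j) mod 4]. y[0] = 1×4 + 3×3 + 3×1 + 2×3 = 22; y[1] = 1×3 + 3×4 + 3×3 + 2×1 = 26; y[2] = 1×1 + 3×3 + 3×4 + 2×3 = 28; y[3] = 1×3 + 3×1 + 3×3 + 2×4 = 23. Result: [22, 26, 28, 23]

[22, 26, 28, 23]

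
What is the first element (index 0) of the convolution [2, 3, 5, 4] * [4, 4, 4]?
Use y[k] = Σ_i a[i]·b[k-i] at k=0. y[0] = 2×4 = 8

8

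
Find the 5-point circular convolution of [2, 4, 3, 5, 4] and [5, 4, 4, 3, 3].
Use y[k] = Σ_j f[j]·g[(k-j) mod 5]. y[0] = 2×5 + 4×3 + 3×3 + 5×4 + 4×4 = 67; y[1] = 2×4 + 4×5 + 3×3 + 5×3 + 4×4 = 68; y[2] = 2×4 + 4×4 + 3×5 + 5×3 + 4×3 = 66; y[3] = 2×3 + 4×4 + 3×4 + 5×5 + 4×3 = 71; y[4] = 2×3 + 4×3 + 3×4 + 5×4 + 4×5 = 70. Result: [67, 68, 66, 71, 70]

[67, 68, 66, 71, 70]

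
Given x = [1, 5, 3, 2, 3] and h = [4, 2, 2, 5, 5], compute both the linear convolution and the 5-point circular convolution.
Linear: y_lin[0] = 1×4 = 4; y_lin[1] = 1×2 + 5×4 = 22; y_lin[2] = 1×2 + 5×2 + 3×4 = 24; y_lin[3] = 1×5 + 5×2 + 3×2 + 2×4 = 29; y_lin[4] = 1×5 + 5×5 + 3×2 + 2×2 + 3×4 = 52; y_lin[5] = 5×5 + 3×5 + 2×2 + 3×2 = 50; y_lin[6] = 3×5 + 2×5 + 3×2 = 31; y_lin[7] = 2×5 + 3×5 = 25; y_lin[8] = 3×5 = 15 → [4, 22, 24, 29, 52, 50, 31, 25, 15]. Circular (length 5): y[0] = 1×4 + 5×5 + 3×5 + 2×2 + 3×2 = 54; y[1] = 1×2 + 5×4 + 3×5 + 2×5 + 3×2 = 53; y[2] = 1×2 + 5×2 + 3×4 + 2×5 + 3×5 = 49; y[3] = 1×5 + 5×2 + 3×2 + 2×4 + 3×5 = 44; y[4] = 1×5 + 5×5 + 3×2 + 2×2 + 3×4 = 52 → [54, 53, 49, 44, 52]

Linear: [4, 22, 24, 29, 52, 50, 31, 25, 15], Circular: [54, 53, 49, 44, 52]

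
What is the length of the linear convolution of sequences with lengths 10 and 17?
Linear/full convolution length: m + n - 1 = 10 + 17 - 1 = 26

26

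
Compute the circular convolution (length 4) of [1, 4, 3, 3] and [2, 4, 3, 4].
Use y[k] = Σ_j a[j]·b[(k-j) mod 4]. y[0] = 1×2 + 4×4 + 3×3 + 3×4 = 39; y[1] = 1×4 + 4×2 + 3×4 + 3×3 = 33; y[2] = 1×3 + 4×4 + 3×2 + 3×4 = 37; y[3] = 1×4 + 4×3 + 3×4 + 3×2 = 34. Result: [39, 33, 37, 34]

[39, 33, 37, 34]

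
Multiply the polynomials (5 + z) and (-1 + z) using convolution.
Ascending coefficients: a = [5, 1], b = [-1, 1]. c[0] = 5×-1 = -5; c[1] = 5×1 + 1×-1 = 4; c[2] = 1×1 = 1. Result coefficients: [-5, 4, 1] → -5 + 4z + z^2

-5 + 4z + z^2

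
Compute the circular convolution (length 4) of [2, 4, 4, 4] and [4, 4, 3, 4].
Use y[k] = Σ_j a[j]·b[(k-j) mod 4]. y[0] = 2×4 + 4×4 + 4×3 + 4×4 = 52; y[1] = 2×4 + 4×4 + 4×4 + 4×3 = 52; y[2] = 2×3 + 4×4 + 4×4 + 4×4 = 54; y[3] = 2×4 + 4×3 + 4×4 + 4×4 = 52. Result: [52, 52, 54, 52]

[52, 52, 54, 52]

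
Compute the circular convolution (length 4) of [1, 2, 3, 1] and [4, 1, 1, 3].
Use y[k] = Σ_j x[j]·h[(k-j) mod 4]. y[0] = 1×4 + 2×3 + 3×1 + 1×1 = 14; y[1] = 1×1 + 2×4 + 3×3 + 1×1 = 19; y[2] = 1×1 + 2×1 + 3×4 + 1×3 = 18; y[3] = 1×3 + 2×1 + 3×1 + 1×4 = 12. Result: [14, 19, 18, 12]

[14, 19, 18, 12]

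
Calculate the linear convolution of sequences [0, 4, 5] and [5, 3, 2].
y[0] = 0×5 = 0; y[1] = 0×3 + 4×5 = 20; y[2] = 0×2 + 4×3 + 5×5 = 37; y[3] = 4×2 + 5×3 = 23; y[4] = 5×2 = 10

[0, 20, 37, 23, 10]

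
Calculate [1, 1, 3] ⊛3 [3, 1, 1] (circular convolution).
Use y[k] = Σ_j s[j]·t[(k-j) mod 3]. y[0] = 1×3 + 1×1 + 3×1 = 7; y[1] = 1×1 + 1×3 + 3×1 = 7; y[2] = 1×1 + 1×1 + 3×3 = 11. Result: [7, 7, 11]

[7, 7, 11]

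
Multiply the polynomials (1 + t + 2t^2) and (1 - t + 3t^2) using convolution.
Ascending coefficients: a = [1, 1, 2], b = [1, -1, 3]. c[0] = 1×1 = 1; c[1] = 1×-1 + 1×1 = 0; c[2] = 1×3 + 1×-1 + 2×1 = 4; c[3] = 1×3 + 2×-1 = 1; c[4] = 2×3 = 6. Result coefficients: [1, 0, 4, 1, 6] → 1 + 4t^2 + t^3 + 6t^4

1 + 4t^2 + t^3 + 6t^4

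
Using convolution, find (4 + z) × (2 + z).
Ascending coefficients: a = [4, 1], b = [2, 1]. c[0] = 4×2 = 8; c[1] = 4×1 + 1×2 = 6; c[2] = 1×1 = 1. Result coefficients: [8, 6, 1] → 8 + 6z + z^2

8 + 6z + z^2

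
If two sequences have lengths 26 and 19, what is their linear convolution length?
Linear/full convolution length: m + n - 1 = 26 + 19 - 1 = 44

44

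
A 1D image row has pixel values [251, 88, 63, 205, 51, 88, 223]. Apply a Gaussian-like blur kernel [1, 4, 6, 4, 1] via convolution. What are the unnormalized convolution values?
Convolve image row [251, 88, 63, 205, 51, 88, 223] with kernel [1, 4, 6, 4, 1]: y[0] = 251×1 = 251; y[1] = 251×4 + 88×1 = 1092; y[2] = 251×6 + 88×4 + 63×1 = 1921; y[3] = 251×4 + 88×6 + 63×4 + 205×1 = 1989; y[4] = 251×1 + 88×4 + 63×6 + 205×4 + 51×1 = 1852; y[5] = 88×1 + 63×4 + 205×6 + 51×4 + 88×1 = 1862; y[6] = 63×1 + 205×4 + 51×6 + 88×4 + 223×1 = 1764; y[7] = 205×1 + 51×4 + 88×6 + 223×4 = 1829; y[8] = 51×1 + 88×4 + 223×6 = 1741; y[9] = 88×1 + 223×4 = 980; y[10] = 223×1 = 223 → [251, 1092, 1921, 1989, 1852, 1862, 1764, 1829, 1741, 980, 223]. Normalization factor = sum(kernel) = 16.

[251, 1092, 1921, 1989, 1852, 1862, 1764, 1829, 1741, 980, 223]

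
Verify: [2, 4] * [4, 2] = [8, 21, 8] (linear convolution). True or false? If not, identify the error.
Recompute linear convolution of [2, 4] and [4, 2]: y[0] = 2×4 = 8; y[1] = 2×2 + 4×4 = 20; y[2] = 4×2 = 8 → [8, 20, 8]. Compare to given [8, 21, 8]: they differ at index 1: given 21, correct 20, so answer: No

No. Error at index 1: given 21, correct 20.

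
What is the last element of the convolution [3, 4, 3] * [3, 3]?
Use y[k] = Σ_i a[i]·b[k-i] at k=3. y[3] = 3×3 = 9

9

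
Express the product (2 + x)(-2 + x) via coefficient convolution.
Ascending coefficients: a = [2, 1], b = [-2, 1]. c[0] = 2×-2 = -4; c[1] = 2×1 + 1×-2 = 0; c[2] = 1×1 = 1. Result coefficients: [-4, 0, 1] → -4 + x^2

-4 + x^2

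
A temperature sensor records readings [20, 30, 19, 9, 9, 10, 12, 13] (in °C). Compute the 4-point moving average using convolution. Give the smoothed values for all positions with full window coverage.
4-point moving average kernel = [1, 1, 1, 1]. Apply in 'valid' mode (full window coverage): avg[0] = (20 + 30 + 19 + 9) / 4 = 19.5; avg[1] = (30 + 19 + 9 + 9) / 4 = 16.75; avg[2] = (19 + 9 + 9 + 10) / 4 = 11.75; avg[3] = (9 + 9 + 10 + 12) / 4 = 10.0; avg[4] = (9 + 10 + 12 + 13) / 4 = 11.0. Smoothed values: [19.5, 16.75, 11.75, 10.0, 11.0]

[19.5, 16.75, 11.75, 10.0, 11.0]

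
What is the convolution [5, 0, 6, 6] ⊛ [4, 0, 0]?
y[0] = 5×4 = 20; y[1] = 5×0 + 0×4 = 0; y[2] = 5×0 + 0×0 + 6×4 = 24; y[3] = 0×0 + 6×0 + 6×4 = 24; y[4] = 6×0 + 6×0 = 0; y[5] = 6×0 = 0

[20, 0, 24, 24, 0, 0]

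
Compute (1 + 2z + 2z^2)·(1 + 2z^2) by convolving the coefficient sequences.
Ascending coefficients: a = [1, 2, 2], b = [1, 0, 2]. c[0] = 1×1 = 1; c[1] = 1×0 + 2×1 = 2; c[2] = 1×2 + 2×0 + 2×1 = 4; c[3] = 2×2 + 2×0 = 4; c[4] = 2×2 = 4. Result coefficients: [1, 2, 4, 4, 4] → 1 + 2z + 4z^2 + 4z^3 + 4z^4

1 + 2z + 4z^2 + 4z^3 + 4z^4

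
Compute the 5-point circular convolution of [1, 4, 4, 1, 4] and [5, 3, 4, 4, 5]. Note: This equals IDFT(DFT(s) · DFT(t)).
Either evaluate y[k] = Σ_j s[j]·t[(k-j) mod 5] directly, or use IDFT(DFT(s) · DFT(t)). y[0] = 1×5 + 4×5 + 4×4 + 1×4 + 4×3 = 57; y[1] = 1×3 + 4×5 + 4×5 + 1×4 + 4×4 = 63; y[2] = 1×4 + 4×3 + 4×5 + 1×5 + 4×4 = 57; y[3] = 1×4 + 4×4 + 4×3 + 1×5 + 4×5 = 57; y[4] = 1×5 + 4×4 + 4×4 + 1×3 + 4×5 = 60. Result: [57, 63, 57, 57, 60]

[57, 63, 57, 57, 60]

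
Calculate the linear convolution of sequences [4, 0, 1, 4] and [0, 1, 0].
y[0] = 4×0 = 0; y[1] = 4×1 + 0×0 = 4; y[2] = 4×0 + 0×1 + 1×0 = 0; y[3] = 0×0 + 1×1 + 4×0 = 1; y[4] = 1×0 + 4×1 = 4; y[5] = 4×0 = 0

[0, 4, 0, 1, 4, 0]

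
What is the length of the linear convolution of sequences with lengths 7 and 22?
Linear/full convolution length: m + n - 1 = 7 + 22 - 1 = 28

28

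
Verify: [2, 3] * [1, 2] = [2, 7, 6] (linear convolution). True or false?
Recompute linear convolution of [2, 3] and [1, 2]: y[0] = 2×1 = 2; y[1] = 2×2 + 3×1 = 7; y[2] = 3×2 = 6 → [2, 7, 6]. Given [2, 7, 6] matches, so answer: Yes

Yes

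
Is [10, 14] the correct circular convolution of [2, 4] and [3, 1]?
Recompute circular convolution of [2, 4] and [3, 1]: y[0] = 2×3 + 4×1 = 10; y[1] = 2×1 + 4×3 = 14 → [10, 14]. Given [10, 14] matches, so answer: Yes

Yes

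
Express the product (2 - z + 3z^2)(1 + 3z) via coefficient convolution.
Ascending coefficients: a = [2, -1, 3], b = [1, 3]. c[0] = 2×1 = 2; c[1] = 2×3 + -1×1 = 5; c[2] = -1×3 + 3×1 = 0; c[3] = 3×3 = 9. Result coefficients: [2, 5, 0, 9] → 2 + 5z + 9z^3

2 + 5z + 9z^3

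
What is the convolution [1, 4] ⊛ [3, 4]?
y[0] = 1×3 = 3; y[1] = 1×4 + 4×3 = 16; y[2] = 4×4 = 16

[3, 16, 16]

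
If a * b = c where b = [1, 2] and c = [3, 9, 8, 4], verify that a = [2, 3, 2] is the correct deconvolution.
Forward-compute [2, 3, 2] * [1, 2]: c[0] = 2×1 = 2; c[1] = 2×2 + 3×1 = 7; c[2] = 3×2 + 2×1 = 8; c[3] = 2×2 = 4 → [2, 7, 8, 4]. Does not match given c = [3, 9, 8, 4].

Not verified. [2, 3, 2] * [1, 2] = [2, 7, 8, 4], which differs from [3, 9, 8, 4] at index 0.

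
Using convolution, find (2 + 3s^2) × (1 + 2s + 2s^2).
Ascending coefficients: a = [2, 0, 3], b = [1, 2, 2]. c[0] = 2×1 = 2; c[1] = 2×2 + 0×1 = 4; c[2] = 2×2 + 0×2 + 3×1 = 7; c[3] = 0×2 + 3×2 = 6; c[4] = 3×2 = 6. Result coefficients: [2, 4, 7, 6, 6] → 2 + 4s + 7s^2 + 6s^3 + 6s^4

2 + 4s + 7s^2 + 6s^3 + 6s^4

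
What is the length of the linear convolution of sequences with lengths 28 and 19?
Linear/full convolution length: m + n - 1 = 28 + 19 - 1 = 46

46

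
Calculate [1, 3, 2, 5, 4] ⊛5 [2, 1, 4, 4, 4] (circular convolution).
Use y[k] = Σ_j s[j]·t[(k-j) mod 5]. y[0] = 1×2 + 3×4 + 2×4 + 5×4 + 4×1 = 46; y[1] = 1×1 + 3×2 + 2×4 + 5×4 + 4×4 = 51; y[2] = 1×4 + 3×1 + 2×2 + 5×4 + 4×4 = 47; y[3] = 1×4 + 3×4 + 2×1 + 5×2 + 4×4 = 44; y[4] = 1×4 + 3×4 + 2×4 + 5×1 + 4×2 = 37. Result: [46, 51, 47, 44, 37]

[46, 51, 47, 44, 37]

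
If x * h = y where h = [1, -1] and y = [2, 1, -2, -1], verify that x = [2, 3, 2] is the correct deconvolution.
Forward-compute [2, 3, 2] * [1, -1]: y[0] = 2×1 = 2; y[1] = 2×-1 + 3×1 = 1; y[2] = 3×-1 + 2×1 = -1; y[3] = 2×-1 = -2 → [2, 1, -1, -2]. Does not match given y = [2, 1, -2, -1].

Not verified. [2, 3, 2] * [1, -1] = [2, 1, -1, -2], which differs from [2, 1, -2, -1] at index 2.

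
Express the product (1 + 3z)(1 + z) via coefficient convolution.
Ascending coefficients: a = [1, 3], b = [1, 1]. c[0] = 1×1 = 1; c[1] = 1×1 + 3×1 = 4; c[2] = 3×1 = 3. Result coefficients: [1, 4, 3] → 1 + 4z + 3z^2

1 + 4z + 3z^2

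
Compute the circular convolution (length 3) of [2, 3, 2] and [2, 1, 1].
Use y[k] = Σ_j s[j]·t[(k-j) mod 3]. y[0] = 2×2 + 3×1 + 2×1 = 9; y[1] = 2×1 + 3×2 + 2×1 = 10; y[2] = 2×1 + 3×1 + 2×2 = 9. Result: [9, 10, 9]

[9, 10, 9]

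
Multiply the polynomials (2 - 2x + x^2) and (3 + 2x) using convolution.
Ascending coefficients: a = [2, -2, 1], b = [3, 2]. c[0] = 2×3 = 6; c[1] = 2×2 + -2×3 = -2; c[2] = -2×2 + 1×3 = -1; c[3] = 1×2 = 2. Result coefficients: [6, -2, -1, 2] → 6 - 2x - x^2 + 2x^3

6 - 2x - x^2 + 2x^3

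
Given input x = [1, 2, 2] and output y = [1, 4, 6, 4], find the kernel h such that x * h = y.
Output length 4 = len(x) + len(h) - 1 ⇒ len(h) = 2. Solve h forward using h[k] = (y[k] - Σ_{i≥1} x[i]·h[k-i]) / x[0]: h[0] = y[0] / x[0] = 1 / 1 = 1; h[1] = (y[1] - 2×1) / x[0] = (4 - 2×1) / 1 = 2. So h = [1, 2]. Forward-check [1, 2, 2] * [1, 2]: y[0] = 1×1 = 1; y[1] = 1×2 + 2×1 = 4; y[2] = 2×2 + 2×1 = 6; y[3] = 2×2 = 4 → [1, 4, 6, 4] ✓

[1, 2]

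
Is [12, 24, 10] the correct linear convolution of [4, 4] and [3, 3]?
Recompute linear convolution of [4, 4] and [3, 3]: y[0] = 4×3 = 12; y[1] = 4×3 + 4×3 = 24; y[2] = 4×3 = 12 → [12, 24, 12]. Compare to given [12, 24, 10]: they differ at index 2: given 10, correct 12, so answer: No

No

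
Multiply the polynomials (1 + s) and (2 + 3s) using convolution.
Ascending coefficients: a = [1, 1], b = [2, 3]. c[0] = 1×2 = 2; c[1] = 1×3 + 1×2 = 5; c[2] = 1×3 = 3. Result coefficients: [2, 5, 3] → 2 + 5s + 3s^2

2 + 5s + 3s^2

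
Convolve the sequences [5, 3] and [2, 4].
y[0] = 5×2 = 10; y[1] = 5×4 + 3×2 = 26; y[2] = 3×4 = 12

[10, 26, 12]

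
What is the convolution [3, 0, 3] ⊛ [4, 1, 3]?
y[0] = 3×4 = 12; y[1] = 3×1 + 0×4 = 3; y[2] = 3×3 + 0×1 + 3×4 = 21; y[3] = 0×3 + 3×1 = 3; y[4] = 3×3 = 9

[12, 3, 21, 3, 9]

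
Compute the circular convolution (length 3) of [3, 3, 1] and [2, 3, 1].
Use y[k] = Σ_j f[j]·g[(k-j) mod 3]. y[0] = 3×2 + 3×1 + 1×3 = 12; y[1] = 3×3 + 3×2 + 1×1 = 16; y[2] = 3×1 + 3×3 + 1×2 = 14. Result: [12, 16, 14]

[12, 16, 14]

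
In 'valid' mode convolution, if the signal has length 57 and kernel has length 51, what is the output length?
'Valid' mode counts only positions where the kernel fully overlaps the signal: m - n + 1 = 57 - 51 + 1 = 7

7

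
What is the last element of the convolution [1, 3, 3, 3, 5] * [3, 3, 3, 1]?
Use y[k] = Σ_i a[i]·b[k-i] at k=7. y[7] = 5×1 = 5

5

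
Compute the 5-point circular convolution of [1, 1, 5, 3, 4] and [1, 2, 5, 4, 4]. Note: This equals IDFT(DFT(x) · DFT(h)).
Either evaluate y[k] = Σ_j x[j]·h[(k-j) mod 5] directly, or use IDFT(DFT(x) · DFT(h)). y[0] = 1×1 + 1×4 + 5×4 + 3×5 + 4×2 = 48; y[1] = 1×2 + 1×1 + 5×4 + 3×4 + 4×5 = 55; y[2] = 1×5 + 1×2 + 5×1 + 3×4 + 4×4 = 40; y[3] = 1×4 + 1×5 + 5×2 + 3×1 + 4×4 = 38; y[4] = 1×4 + 1×4 + 5×5 + 3×2 + 4×1 = 43. Result: [48, 55, 40, 38, 43]

[48, 55, 40, 38, 43]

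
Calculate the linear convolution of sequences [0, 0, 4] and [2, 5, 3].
y[0] = 0×2 = 0; y[1] = 0×5 + 0×2 = 0; y[2] = 0×3 + 0×5 + 4×2 = 8; y[3] = 0×3 + 4×5 = 20; y[4] = 4×3 = 12

[0, 0, 8, 20, 12]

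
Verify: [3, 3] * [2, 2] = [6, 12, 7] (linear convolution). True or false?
Recompute linear convolution of [3, 3] and [2, 2]: y[0] = 3×2 = 6; y[1] = 3×2 + 3×2 = 12; y[2] = 3×2 = 6 → [6, 12, 6]. Compare to given [6, 12, 7]: they differ at index 2: given 7, correct 6, so answer: No

No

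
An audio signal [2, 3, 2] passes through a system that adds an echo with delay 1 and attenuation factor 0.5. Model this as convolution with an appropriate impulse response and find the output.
Direct-path + delayed-attenuated-path model → impulse response h = [1, 0.5] (1 at lag 0, 0.5 at lag 1). Output y[n] = x[n] + 0.5·x[n - 1] (with x[n] = 0 outside 0..2): y[0] = 2 + 0.5×0 = 2; y[1] = 3 + 0.5×2 = 4.0; y[2] = 2 + 0.5×3 = 3.5; y[3] = 0 + 0.5×2 = 1.0. So y = [2, 4.0, 3.5, 1.0]

[2, 4.0, 3.5, 1.0]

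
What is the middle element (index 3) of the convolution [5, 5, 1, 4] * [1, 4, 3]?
Use y[k] = Σ_i a[i]·b[k-i] at k=3. y[3] = 5×3 + 1×4 + 4×1 = 23

23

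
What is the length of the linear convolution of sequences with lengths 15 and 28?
Linear/full convolution length: m + n - 1 = 15 + 28 - 1 = 42

42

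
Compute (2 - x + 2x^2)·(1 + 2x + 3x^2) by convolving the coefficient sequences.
Ascending coefficients: a = [2, -1, 2], b = [1, 2, 3]. c[0] = 2×1 = 2; c[1] = 2×2 + -1×1 = 3; c[2] = 2×3 + -1×2 + 2×1 = 6; c[3] = -1×3 + 2×2 = 1; c[4] = 2×3 = 6. Result coefficients: [2, 3, 6, 1, 6] → 2 + 3x + 6x^2 + x^3 + 6x^4

2 + 3x + 6x^2 + x^3 + 6x^4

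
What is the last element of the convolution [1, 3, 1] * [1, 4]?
Use y[k] = Σ_i a[i]·b[k-i] at k=3. y[3] = 1×4 = 4

4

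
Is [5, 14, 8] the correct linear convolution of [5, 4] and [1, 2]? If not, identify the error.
Recompute linear convolution of [5, 4] and [1, 2]: y[0] = 5×1 = 5; y[1] = 5×2 + 4×1 = 14; y[2] = 4×2 = 8 → [5, 14, 8]. Given [5, 14, 8] matches, so answer: Yes

Yes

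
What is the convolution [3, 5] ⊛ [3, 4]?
y[0] = 3×3 = 9; y[1] = 3×4 + 5×3 = 27; y[2] = 5×4 = 20

[9, 27, 20]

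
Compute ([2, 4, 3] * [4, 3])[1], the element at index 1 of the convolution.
Use y[k] = Σ_i a[i]·b[k-i] at k=1. y[1] = 2×3 + 4×4 = 22

22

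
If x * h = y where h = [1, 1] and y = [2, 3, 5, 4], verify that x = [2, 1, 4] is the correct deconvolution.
Forward-compute [2, 1, 4] * [1, 1]: y[0] = 2×1 = 2; y[1] = 2×1 + 1×1 = 3; y[2] = 1×1 + 4×1 = 5; y[3] = 4×1 = 4 → [2, 3, 5, 4]. Matches given y = [2, 3, 5, 4], so verified.

Verified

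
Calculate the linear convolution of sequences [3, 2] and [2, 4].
y[0] = 3×2 = 6; y[1] = 3×4 + 2×2 = 16; y[2] = 2×4 = 8

[6, 16, 8]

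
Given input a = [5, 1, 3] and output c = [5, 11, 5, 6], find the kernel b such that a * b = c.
Output length 4 = len(a) + len(b) - 1 ⇒ len(b) = 2. Solve b forward using b[k] = (c[k] - Σ_{i≥1} a[i]·b[k-i]) / a[0]: b[0] = c[0] / a[0] = 5 / 5 = 1; b[1] = (c[1] - 1×1) / a[0] = (11 - 1×1) / 5 = 2. So b = [1, 2]. Forward-check [5, 1, 3] * [1, 2]: c[0] = 5×1 = 5; c[1] = 5×2 + 1×1 = 11; c[2] = 1×2 + 3×1 = 5; c[3] = 3×2 = 6 → [5, 11, 5, 6] ✓

[1, 2]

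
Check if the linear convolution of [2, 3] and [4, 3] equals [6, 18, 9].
Recompute linear convolution of [2, 3] and [4, 3]: y[0] = 2×4 = 8; y[1] = 2×3 + 3×4 = 18; y[2] = 3×3 = 9 → [8, 18, 9]. Compare to given [6, 18, 9]: they differ at index 0: given 6, correct 8, so answer: No

No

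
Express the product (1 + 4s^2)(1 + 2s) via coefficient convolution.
Ascending coefficients: a = [1, 0, 4], b = [1, 2]. c[0] = 1×1 = 1; c[1] = 1×2 + 0×1 = 2; c[2] = 0×2 + 4×1 = 4; c[3] = 4×2 = 8. Result coefficients: [1, 2, 4, 8] → 1 + 2s + 4s^2 + 8s^3

1 + 2s + 4s^2 + 8s^3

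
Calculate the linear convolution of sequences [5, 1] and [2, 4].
y[0] = 5×2 = 10; y[1] = 5×4 + 1×2 = 22; y[2] = 1×4 = 4

[10, 22, 4]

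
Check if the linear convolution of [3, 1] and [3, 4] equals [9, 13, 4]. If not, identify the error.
Recompute linear convolution of [3, 1] and [3, 4]: y[0] = 3×3 = 9; y[1] = 3×4 + 1×3 = 15; y[2] = 1×4 = 4 → [9, 15, 4]. Compare to given [9, 13, 4]: they differ at index 1: given 13, correct 15, so answer: No

No. Error at index 1: given 13, correct 15.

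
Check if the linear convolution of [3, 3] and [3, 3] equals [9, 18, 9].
Recompute linear convolution of [3, 3] and [3, 3]: y[0] = 3×3 = 9; y[1] = 3×3 + 3×3 = 18; y[2] = 3×3 = 9 → [9, 18, 9]. Given [9, 18, 9] matches, so answer: Yes

Yes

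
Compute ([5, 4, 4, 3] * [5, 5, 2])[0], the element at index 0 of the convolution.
Use y[k] = Σ_i a[i]·b[k-i] at k=0. y[0] = 5×5 = 25

25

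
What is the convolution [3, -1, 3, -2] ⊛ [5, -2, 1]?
y[0] = 3×5 = 15; y[1] = 3×-2 + -1×5 = -11; y[2] = 3×1 + -1×-2 + 3×5 = 20; y[3] = -1×1 + 3×-2 + -2×5 = -17; y[4] = 3×1 + -2×-2 = 7; y[5] = -2×1 = -2

[15, -11, 20, -17, 7, -2]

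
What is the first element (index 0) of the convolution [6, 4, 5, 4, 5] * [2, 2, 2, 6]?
Use y[k] = Σ_i a[i]·b[k-i] at k=0. y[0] = 6×2 = 12

12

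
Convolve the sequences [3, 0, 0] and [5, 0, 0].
y[0] = 3×5 = 15; y[1] = 3×0 + 0×5 = 0; y[2] = 3×0 + 0×0 + 0×5 = 0; y[3] = 0×0 + 0×0 = 0; y[4] = 0×0 = 0

[15, 0, 0, 0, 0]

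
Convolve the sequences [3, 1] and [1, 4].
y[0] = 3×1 = 3; y[1] = 3×4 + 1×1 = 13; y[2] = 1×4 = 4

[3, 13, 4]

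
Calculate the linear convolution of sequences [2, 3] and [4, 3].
y[0] = 2×4 = 8; y[1] = 2×3 + 3×4 = 18; y[2] = 3×3 = 9

[8, 18, 9]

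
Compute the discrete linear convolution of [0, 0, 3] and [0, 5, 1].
y[0] = 0×0 = 0; y[1] = 0×5 + 0×0 = 0; y[2] = 0×1 + 0×5 + 3×0 = 0; y[3] = 0×1 + 3×5 = 15; y[4] = 3×1 = 3

[0, 0, 0, 15, 3]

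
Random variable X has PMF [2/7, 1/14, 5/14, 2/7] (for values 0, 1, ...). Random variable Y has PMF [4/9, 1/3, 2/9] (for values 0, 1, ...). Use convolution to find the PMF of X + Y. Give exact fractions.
P(X+Y=k) = Σ_i P(X=i)·P(Y=k-i) — a convolution of [2/7, 1/14, 5/14, 2/7] and [4/9, 1/3, 2/9]. P(X+Y=0) = (2/7)×(4/9) = 8/63; P(X+Y=1) = (2/7)×(1/3) + (1/14)×(4/9) = 2/21 + 2/63 = 8/63; P(X+Y=2) = (2/7)×(2/9) + (1/14)×(1/3) + (5/14)×(4/9) = 4/63 + 1/42 + 10/63 = 31/126; P(X+Y=3) = (1/14)×(2/9) + (5/14)×(1/3) + (2/7)×(4/9) = 1/63 + 5/42 + 8/63 = 11/42; P(X+Y=4) = (5/14)×(2/9) + (2/7)×(1/3) = 5/63 + 2/21 = 11/63; P(X+Y=5) = (2/7)×(2/9) = 4/63. PMF: [8/63, 8/63, 31/126, 11/42, 11/63, 4/63] (sums to 1 ✓)

[8/63, 8/63, 31/126, 11/42, 11/63, 4/63]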